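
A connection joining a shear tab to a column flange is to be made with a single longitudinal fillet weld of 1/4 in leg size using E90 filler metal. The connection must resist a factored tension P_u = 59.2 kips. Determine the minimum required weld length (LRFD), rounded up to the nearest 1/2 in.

L = 8.5 in

E90XX → F_EXX = 90 ksi.
Throat t_e = 0.707 × 0.25 = 0.1767 in.
φr_n = 0.75 × 0.6 × 90 × 0.1767 = 7.158 kips/in.
L_req = P_u / φr_n = 59.2 / 7.158 = 8.27 in total.
Round up → use L = 8.5 in.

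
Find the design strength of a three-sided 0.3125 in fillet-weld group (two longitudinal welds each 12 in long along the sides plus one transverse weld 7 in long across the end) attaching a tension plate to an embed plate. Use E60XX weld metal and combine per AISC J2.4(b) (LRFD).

φR_n ≈ 185 kips

E60XX → F_EXX = 60 ksi.
t_e = 0.707 × 0.3125 = 0.2209 in.
R_nwl = 0.6 × 60 × 0.2209 × 24 = 190.9 kips (longitudinal, 2 welds).
R_nwt = 0.6 × 60 × 0.2209 × 7 = 55.68 kips (transverse, base value).
(i) R_nwl + R_nwt = 246.6 kips; (ii) 0.85 R_nwl + 1.5 R_nwt = 245.8 kips.
R_n = max = 246.6 kips [governs: (i)]; φR_n = 184.9 kips.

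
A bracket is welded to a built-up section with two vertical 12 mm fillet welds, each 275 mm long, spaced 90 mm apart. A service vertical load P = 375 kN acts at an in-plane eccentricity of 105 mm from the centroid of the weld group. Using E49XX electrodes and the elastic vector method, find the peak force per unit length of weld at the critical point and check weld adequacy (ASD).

f_max ≈ 1590 N/mm; NOT adequate

E49XX → F_EXX = 490 MPa.
Total weld length L_w = 550 mm. Treat welds as unit-width lines.
Polar moment about centroid: J = 2[d³/12 + d(b/2)²] = 2[275³/12 + 275×45²] = 4580000 mm³.
Direct shear f_v = P/L_w = 375×10³ / 550 = 681.8 N/mm (vertical).
Torsion M = P·e = 375×10³ × 105 = 39375000 N·mm.
Critical point at (x, y) = (45, 137.5) from centroid. f_tx = M·y/J = 1182 N/mm; f_ty = M·x/J = 386.9 N/mm.
Resultant f_max = √[f_tx² + (f_v + f_ty)²] = √[1182² + (681.8 + 386.9)²] = 1594 N/mm.
Capacity per unit length: r_n/Ω = (1/2.0) × 0.6 × 490 × (0.707 × 12) = 1247 N/mm.
1594 > 1247 → NOT adequate.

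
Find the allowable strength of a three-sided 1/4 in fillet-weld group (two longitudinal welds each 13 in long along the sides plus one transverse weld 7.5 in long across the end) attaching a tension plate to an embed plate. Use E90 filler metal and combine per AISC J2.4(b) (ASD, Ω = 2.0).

E90XX → F_EXX = 90 ksi.
t_e = 0.707 × 0.25 = 0.1767 in.
R_nwl = 0.6 × 90 × 0.1767 × 26 = 248.2 kips (longitudinal, 2 welds).
R_nwt = 0.6 × 90 × 0.1767 × 7.5 = 71.58 kips (transverse, base value).
(i) R_nwl + R_nwt = 319.7 kips; (ii) 0.85 R_nwl + 1.5 R_nwt = 318.3 kips.
R_n = max = 319.7 kips [governs: (i)]; R_n/Ω = 159.9 kips.

R_n/Ω ≈ 160 kips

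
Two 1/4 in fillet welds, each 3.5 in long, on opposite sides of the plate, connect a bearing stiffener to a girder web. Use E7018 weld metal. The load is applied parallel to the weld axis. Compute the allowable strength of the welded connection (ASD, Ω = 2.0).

E70XX → F_EXX = 70 ksi.
Effective throat t_e = 0.707 × 0.25 = 0.1767 in.
Total length L = 7 in; A_we = 0.1767 × 7 = 1.237 in².
F_nw = 0.6 F_EXX = 0.6 × 70 = 42 ksi.
R_n = 42 × 1.237 = 51.96 kip; R_n/Ω = 51.96/2.0 = 25.98 kip.

R_n/Ω ≈ 26 kip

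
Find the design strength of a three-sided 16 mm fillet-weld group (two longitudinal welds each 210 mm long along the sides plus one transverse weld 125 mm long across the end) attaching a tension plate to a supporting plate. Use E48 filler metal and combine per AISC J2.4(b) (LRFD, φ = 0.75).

φR_n ≈ 1330 kN

E48XX → F_EXX = 480 MPa.
t_e = 0.707 × 16 = 11.31 mm.
R_nwl = 0.6 × 480 × 11.31 × 420 × 10⁻³ = 1368 kN (longitudinal, 2 welds).
R_nwt = 0.6 × 480 × 11.31 × 125 × 10⁻³ = 407.2 kN (transverse, base value).
(i) R_nwl + R_nwt = 1776 kN; (ii) 0.85 R_nwl + 1.5 R_nwt = 1774 kN.
R_n = max = 1776 kN [governs: (i)]; φR_n = 1332 kN.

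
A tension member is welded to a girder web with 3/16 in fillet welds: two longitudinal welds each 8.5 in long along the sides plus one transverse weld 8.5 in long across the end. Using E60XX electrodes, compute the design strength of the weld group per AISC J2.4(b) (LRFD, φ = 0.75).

E60XX → F_EXX = 60 ksi.
t_e = 0.707 × 0.1875 = 0.1326 in.
R_nwl = 0.6 × 60 × 0.1326 × 17 = 81.13 kip (longitudinal, 2 welds).
R_nwt = 0.6 × 60 × 0.1326 × 8.5 = 40.56 kip (transverse, base value).
(i) R_nwl + R_nwt = 121.7 kip; (ii) 0.85 R_nwl + 1.5 R_nwt = 129.8 kip.
R_n = max = 129.8 kip [governs: (ii)]; φR_n = 97.35 kip.

φR_n ≈ 97.4 kip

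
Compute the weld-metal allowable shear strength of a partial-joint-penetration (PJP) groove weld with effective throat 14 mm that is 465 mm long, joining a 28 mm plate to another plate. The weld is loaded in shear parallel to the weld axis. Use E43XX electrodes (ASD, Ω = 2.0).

E43XX → F_EXX = 430 MPa.
Effective throat (given) t_e = 14 mm.
A_we = 14 × 465 = 6510 mm².
F_nw = 0.6 F_EXX = 258 MPa.
R_n/Ω = (258 × 6510) / 2.0 × 10⁻³ = 839.8 kN.

R_n/Ω ≈ 840 kN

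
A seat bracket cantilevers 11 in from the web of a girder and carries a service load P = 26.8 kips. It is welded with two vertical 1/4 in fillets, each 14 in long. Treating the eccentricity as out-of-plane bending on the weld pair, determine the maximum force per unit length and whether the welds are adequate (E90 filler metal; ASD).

E90XX → F_EXX = 90 ksi.
L_w = 2 × 14 = 28 in; section modulus (unit throat) S = 2 × L²/6 = 65.33 in².
Direct shear f_v = P/L_w = 26.8/28 = 0.9571 kip/in.
Moment M = P × e = 26.8 × 11 = 294.8 kip·in; bending f_b = M/S = 4.512 kip/in.
f_max = √(f_v² + f_b²) = √(0.9571² + 4.512²) = 4.613 kip/in.
r_n/Ω = (1/2.0) × 0.6 × 90 × (0.707 × 0.25) = 4.772 kip/in → adequate.

f_max ≈ 4.61 kip/in; adequate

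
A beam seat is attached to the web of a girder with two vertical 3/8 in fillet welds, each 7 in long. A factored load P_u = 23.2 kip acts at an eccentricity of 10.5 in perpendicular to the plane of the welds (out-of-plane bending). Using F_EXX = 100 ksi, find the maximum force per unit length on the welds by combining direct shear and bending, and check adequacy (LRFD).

f_max ≈ 15 kip/in; NOT adequate

L_w = 2 × 7 = 14 in; section modulus (unit throat) S = 2 × L²/6 = 16.33 in².
Direct shear f_v = P/L_w = 23.2/14 = 1.657 kip/in.
Moment M = P × e = 23.2 × 10.5 = 243.6 kip·in; bending f_b = M/S = 14.91 kip/in.
f_max = √(f_v² + f_b²) = √(1.657² + 14.91²) = 15.01 kip/in.
φr_n = 0.75 × 0.6 × 100 × (0.707 × 0.375) = 11.93 kip/in → NOT adequate.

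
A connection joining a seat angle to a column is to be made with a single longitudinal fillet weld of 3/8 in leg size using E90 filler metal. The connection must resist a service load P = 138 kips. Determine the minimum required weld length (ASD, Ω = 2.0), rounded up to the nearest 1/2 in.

L = 19.5 in

E90XX → F_EXX = 90 ksi.
Throat t_e = 0.707 × 0.375 = 0.2651 in.
r_n/Ω = (0.6 × 90 × 0.2651) / 2.0 = 7.158 kip/in.
L_req = P / (r_n/Ω) = 138 / 7.158 = 19.28 in total.
Round up → use L = 19.5 in.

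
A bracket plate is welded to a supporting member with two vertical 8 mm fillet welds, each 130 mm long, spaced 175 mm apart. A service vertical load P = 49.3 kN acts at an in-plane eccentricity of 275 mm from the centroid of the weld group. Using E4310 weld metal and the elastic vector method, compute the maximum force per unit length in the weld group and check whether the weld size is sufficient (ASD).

E43XX → F_EXX = 430 MPa.
Total weld length L_w = 260 mm. Treat welds as unit-width lines.
Polar moment about centroid: J = 2[d³/12 + d(b/2)²] = 2[130³/12 + 130×87.5²] = 2357000 mm³.
Direct shear f_v = P/L_w = 49.3×10³ / 260 = 189.6 N/mm (vertical).
Torsion M = P·e = 49.3×10³ × 275 = 13558000 N·mm.
Critical point at (x, y) = (87.5, 65) from centroid. f_tx = M·y/J = 373.9 N/mm; f_ty = M·x/J = 503.3 N/mm.
Resultant f_max = √[f_tx² + (f_v + f_ty)²] = √[373.9² + (189.6 + 503.3)²] = 787.4 N/mm.
Capacity per unit length: r_n/Ω = (1/2.0) × 0.6 × 430 × (0.707 × 8) = 729.6 N/mm.
787.4 > 729.6 → NOT adequate.

f_max ≈ 787 N/mm; NOT adequate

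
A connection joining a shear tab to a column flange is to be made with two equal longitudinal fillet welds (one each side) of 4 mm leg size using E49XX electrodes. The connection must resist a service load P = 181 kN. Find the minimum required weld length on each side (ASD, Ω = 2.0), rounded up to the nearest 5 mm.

L = 220 mm on each side

E49XX → F_EXX = 490 MPa.
Throat t_e = 0.707 × 4 = 2.828 mm.
r_n/Ω = (0.6 × 490 × 2.828) / 2.0 = 415.7 N/mm = 0.4157 kN/mm.
L_req = P / (r_n/Ω) = 181 / 0.4157 = 435.4 mm total.
Per side: 435.4 / 2 = 217.7 mm.
Round up → use L = 220 mm on each side.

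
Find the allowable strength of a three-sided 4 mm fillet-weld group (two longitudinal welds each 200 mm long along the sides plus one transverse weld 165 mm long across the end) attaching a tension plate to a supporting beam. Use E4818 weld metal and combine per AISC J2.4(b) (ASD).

E48XX → F_EXX = 480 MPa.
t_e = 0.707 × 4 = 2.828 mm.
R_nwl = 0.6 × 480 × 2.828 × 400 × 10⁻³ = 325.8 kN (longitudinal, 2 welds).
R_nwt = 0.6 × 480 × 2.828 × 165 × 10⁻³ = 134.4 kN (transverse, base value).
(i) R_nwl + R_nwt = 460.2 kN; (ii) 0.85 R_nwl + 1.5 R_nwt = 478.5 kN.
R_n = max = 478.5 kN [governs: (ii)]; R_n/Ω = 239.2 kN.

R_n/Ω ≈ 239 kN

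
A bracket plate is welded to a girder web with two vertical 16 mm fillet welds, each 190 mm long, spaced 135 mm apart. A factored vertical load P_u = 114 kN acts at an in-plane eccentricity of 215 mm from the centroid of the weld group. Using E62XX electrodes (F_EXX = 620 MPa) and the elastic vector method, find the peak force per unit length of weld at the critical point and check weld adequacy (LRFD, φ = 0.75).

Total weld length L_w = 380 mm. Treat welds as unit-width lines.
Polar moment about centroid: J = 2[d³/12 + d(b/2)²] = 2[190³/12 + 190×67.5²] = 2875000 mm³.
Direct shear f_v = P/L_w = 114×10³ / 380 = 300 N/mm (vertical).
Torsion M = P·e = 114×10³ × 215 = 24510000 N·mm.
Critical point at (x, y) = (67.5, 95) from centroid. f_tx = M·y/J = 810 N/mm; f_ty = M·x/J = 575.5 N/mm.
Resultant f_max = √[f_tx² + (f_v + f_ty)²] = √[810² + (300 + 575.5)²] = 1193 N/mm.
Capacity per unit length: φr_n = 0.75 × 0.6 × 620 × (0.707 × 16) = 3156 N/mm.
1193 ≤ 3156 → adequate.

f_max ≈ 1190 N/mm; adequate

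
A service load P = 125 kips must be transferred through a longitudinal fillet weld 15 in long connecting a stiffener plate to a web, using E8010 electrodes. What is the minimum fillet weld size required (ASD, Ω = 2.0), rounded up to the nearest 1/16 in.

E80XX → F_EXX = 80 ksi.
Total weld length L = 15 in.
Required throat t_e = P × Ω / (0.6 F_EXX × L) = 125 × 2.0 / (0.6 × 80 × 15) = 0.3472 in.
Required leg w = t_e / 0.707 = 0.4911 in → use 1/2 in.

w = 1/2 in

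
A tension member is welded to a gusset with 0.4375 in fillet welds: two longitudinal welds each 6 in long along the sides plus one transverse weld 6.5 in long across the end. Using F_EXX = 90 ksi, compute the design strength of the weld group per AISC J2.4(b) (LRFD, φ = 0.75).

t_e = 0.707 × 0.4375 = 0.3093 in.
R_nwl = 0.6 × 90 × 0.3093 × 12 = 200.4 kip (longitudinal, 2 welds).
R_nwt = 0.6 × 90 × 0.3093 × 6.5 = 108.6 kip (transverse, base value).
(i) R_nwl + R_nwt = 309 kip; (ii) 0.85 R_nwl + 1.5 R_nwt = 333.2 kip.
R_n = max = 333.2 kip [governs: (ii)]; φR_n = 249.9 kip.

φR_n ≈ 250 kip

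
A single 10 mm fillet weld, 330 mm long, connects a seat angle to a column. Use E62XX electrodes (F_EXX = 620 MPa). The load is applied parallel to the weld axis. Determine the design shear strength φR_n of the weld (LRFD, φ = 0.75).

φR_n ≈ 651 kN

Effective throat t_e = 0.707 × 10 = 7.07 mm.
Total length L = 330 mm; A_we = 7.07 × 330 = 2333 mm².
F_nw = 0.6 F_EXX = 0.6 × 620 = 372 MPa.
φR_n = 0.75 × 372 × 2333 × 10⁻³ = 650.9 kN.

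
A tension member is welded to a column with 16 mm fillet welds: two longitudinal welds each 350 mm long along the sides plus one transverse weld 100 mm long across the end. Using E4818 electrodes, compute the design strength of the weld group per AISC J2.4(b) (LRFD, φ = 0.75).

φR_n ≈ 1950 kN

E48XX → F_EXX = 480 MPa.
t_e = 0.707 × 16 = 11.31 mm.
R_nwl = 0.6 × 480 × 11.31 × 700 × 10⁻³ = 2280 kN (longitudinal, 2 welds).
R_nwt = 0.6 × 480 × 11.31 × 100 × 10⁻³ = 325.8 kN (transverse, base value).
(i) R_nwl + R_nwt = 2606 kN; (ii) 0.85 R_nwl + 1.5 R_nwt = 2427 kN.
R_n = max = 2606 kN [governs: (i)]; φR_n = 1955 kN.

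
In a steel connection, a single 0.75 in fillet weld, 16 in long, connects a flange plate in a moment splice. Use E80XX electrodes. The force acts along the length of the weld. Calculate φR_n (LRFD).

E80XX → F_EXX = 80 ksi.
Effective throat t_e = 0.707 × 0.75 = 0.5302 in.
Total length L = 16 in; A_we = 0.5302 × 16 = 8.484 in².
F_nw = 0.6 F_EXX = 0.6 × 80 = 48 ksi.
φR_n = 0.75 × 48 × 8.484 = 305.4 kips.

φR_n ≈ 305 kips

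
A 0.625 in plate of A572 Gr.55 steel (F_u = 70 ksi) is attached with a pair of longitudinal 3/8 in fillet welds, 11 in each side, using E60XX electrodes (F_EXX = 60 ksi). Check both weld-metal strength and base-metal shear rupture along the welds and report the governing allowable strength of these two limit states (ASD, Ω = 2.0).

t_e = 0.707 × 0.375 = 0.2651 in; L = 22 in.
Weld metal: R_n/Ω = (1/2.0) × 0.6 × 60 × 0.2651 × 22 = 105 kips.
Base metal (shear rupture): R_n/Ω = (1/2.0) × 0.6 × 70 × 0.625 × 22 = 288.8 kips.
Governing: weld metal.

R_n/Ω ≈ 105 kips (weld metal governs)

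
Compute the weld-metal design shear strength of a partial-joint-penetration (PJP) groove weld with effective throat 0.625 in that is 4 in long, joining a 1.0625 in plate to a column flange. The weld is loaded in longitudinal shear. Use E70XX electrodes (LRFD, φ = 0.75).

φR_n ≈ 78.8 kip

E70XX → F_EXX = 70 ksi.
Effective throat (given) t_e = 0.625 in.
A_we = 0.625 × 4 = 2.5 in².
F_nw = 0.6 F_EXX = 42 ksi.
φR_n = 0.75 × 42 × 2.5 = 78.75 kip.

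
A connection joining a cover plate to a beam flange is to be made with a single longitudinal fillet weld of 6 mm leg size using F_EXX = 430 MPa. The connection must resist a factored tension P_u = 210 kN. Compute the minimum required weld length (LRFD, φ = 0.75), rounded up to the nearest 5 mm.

Throat t_e = 0.707 × 6 = 4.242 mm.
φr_n = 0.75 × 0.6 × 430 × 4.242 × 10⁻³ = 0.8208 kN/mm.
L_req = P_u / φr_n = 210 / 0.8208 = 255.8 mm total.
Round up → use L = 260 mm.

L = 260 mm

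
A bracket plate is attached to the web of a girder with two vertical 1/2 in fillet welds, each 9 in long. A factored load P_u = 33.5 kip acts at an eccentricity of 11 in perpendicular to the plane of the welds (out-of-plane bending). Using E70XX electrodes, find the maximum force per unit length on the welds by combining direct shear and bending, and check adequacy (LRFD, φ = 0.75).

E70XX → F_EXX = 70 ksi.
L_w = 2 × 9 = 18 in; section modulus (unit throat) S = 2 × L²/6 = 27 in².
Direct shear f_v = P/L_w = 33.5/18 = 1.861 kip/in.
Moment M = P × e = 33.5 × 11 = 368.5 kip·in; bending f_b = M/S = 13.65 kip/in.
f_max = √(f_v² + f_b²) = √(1.861² + 13.65²) = 13.77 kip/in.
φr_n = 0.75 × 0.6 × 70 × (0.707 × 0.5) = 11.14 kip/in → NOT adequate.

f_max ≈ 13.8 kip/in; NOT adequate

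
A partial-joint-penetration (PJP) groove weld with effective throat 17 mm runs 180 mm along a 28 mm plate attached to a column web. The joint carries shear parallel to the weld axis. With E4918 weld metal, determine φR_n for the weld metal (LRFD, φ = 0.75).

E49XX → F_EXX = 490 MPa.
Effective throat (given) t_e = 17 mm.
A_we = 17 × 180 = 3060 mm².
F_nw = 0.6 F_EXX = 294 MPa.
φR_n = 0.75 × 294 × 3060 × 10⁻³ = 674.7 kN.

φR_n ≈ 675 kN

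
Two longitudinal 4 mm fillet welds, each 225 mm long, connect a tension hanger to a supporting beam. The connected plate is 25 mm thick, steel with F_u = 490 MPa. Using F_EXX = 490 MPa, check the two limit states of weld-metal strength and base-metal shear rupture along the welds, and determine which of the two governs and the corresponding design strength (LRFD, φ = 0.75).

t_e = 0.707 × 4 = 2.828 mm; L = 450 mm.
Weld metal: φR_n = 0.75 × 0.6 × 490 × 2.828 × 450 × 10⁻³ = 280.6 kN.
Base metal (shear rupture): φR_n = 0.75 × 0.6 × 490 × 25 × 450 × 10⁻³ = 2481 kN.
Governing: weld metal.

φR_n ≈ 281 kN (weld metal governs)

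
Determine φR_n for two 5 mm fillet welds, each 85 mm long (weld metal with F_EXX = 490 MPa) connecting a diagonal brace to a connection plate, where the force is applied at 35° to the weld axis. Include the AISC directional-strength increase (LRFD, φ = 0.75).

t_e = 0.707 × 5 = 3.535 mm; A_we = 3.535 × 170 = 600.9 mm².
Directional factor: 1.0 + 0.5 sin^1.5(35°) = 1.217.
F_nw = 0.6 × 490 × 1.217 = 357.9 MPa.
φR_n = 0.75 × 357.9 × 600.9 × 10⁻³ = 161.3 kN.

φR_n ≈ 161 kN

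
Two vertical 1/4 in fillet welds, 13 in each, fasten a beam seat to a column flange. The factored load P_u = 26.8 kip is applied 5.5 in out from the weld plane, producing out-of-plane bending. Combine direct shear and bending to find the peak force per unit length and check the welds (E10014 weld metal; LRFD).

f_max ≈ 2.81 kip/in; adequate

E100XX → F_EXX = 100 ksi.
L_w = 2 × 13 = 26 in; section modulus (unit throat) S = 2 × L²/6 = 56.33 in².
Direct shear f_v = P/L_w = 26.8/26 = 1.031 kip/in.
Moment M = P × e = 26.8 × 5.5 = 147.4 kip·in; bending f_b = M/S = 2.617 kip/in.
f_max = √(f_v² + f_b²) = √(1.031² + 2.617²) = 2.812 kip/in.
φr_n = 0.75 × 0.6 × 100 × (0.707 × 0.25) = 7.954 kip/in → adequate.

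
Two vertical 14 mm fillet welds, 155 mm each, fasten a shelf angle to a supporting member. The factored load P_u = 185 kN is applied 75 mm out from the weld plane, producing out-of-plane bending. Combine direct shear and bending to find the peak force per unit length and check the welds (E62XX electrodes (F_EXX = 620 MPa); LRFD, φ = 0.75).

L_w = 2 × 155 = 310 mm; section modulus (unit throat) S = 2 × L²/6 = 8008 mm².
Direct shear f_v = P/L_w = 185×10³/310 = 596.8 N/mm.
Moment M = P × e = 185×10³ × 75 = 13875000 N·mm; bending f_b = M/S = 1733 N/mm.
f_max = √(f_v² + f_b²) = √(596.8² + 1733²) = 1832 N/mm.
φr_n = 0.75 × 0.6 × 620 × (0.707 × 14) = 2762 N/mm → adequate.

f_max ≈ 1830 N/mm; adequate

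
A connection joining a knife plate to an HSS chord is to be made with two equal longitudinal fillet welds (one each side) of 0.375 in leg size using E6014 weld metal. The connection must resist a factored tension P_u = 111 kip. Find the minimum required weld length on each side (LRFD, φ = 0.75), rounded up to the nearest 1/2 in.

E60XX → F_EXX = 60 ksi.
Throat t_e = 0.707 × 0.375 = 0.2651 in.
φr_n = 0.75 × 0.6 × 60 × 0.2651 = 7.158 kip/in.
L_req = P_u / φr_n = 111 / 7.158 = 15.51 in total.
Per side: 15.51 / 2 = 7.753 in.
Round up → use L = 8 in on each side.

L = 8 in on each side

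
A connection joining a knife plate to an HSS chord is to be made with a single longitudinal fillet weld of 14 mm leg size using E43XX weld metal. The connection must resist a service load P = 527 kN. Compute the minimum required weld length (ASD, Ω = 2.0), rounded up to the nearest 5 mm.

E43XX → F_EXX = 430 MPa.
Throat t_e = 0.707 × 14 = 9.898 mm.
r_n/Ω = (0.6 × 430 × 9.898) / 2.0 = 1277 N/mm = 1.277 kN/mm.
L_req = P / (r_n/Ω) = 527 / 1.277 = 412.7 mm total.
Round up → use L = 415 mm.

L = 415 mm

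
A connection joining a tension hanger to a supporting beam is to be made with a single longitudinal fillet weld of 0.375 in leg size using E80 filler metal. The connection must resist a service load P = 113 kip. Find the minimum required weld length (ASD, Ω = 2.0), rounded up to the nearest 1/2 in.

L = 18 in

E80XX → F_EXX = 80 ksi.
Throat t_e = 0.707 × 0.375 = 0.2651 in.
r_n/Ω = (0.6 × 80 × 0.2651) / 2.0 = 6.363 kip/in.
L_req = P / (r_n/Ω) = 113 / 6.363 = 17.76 in total.
Round up → use L = 18 in.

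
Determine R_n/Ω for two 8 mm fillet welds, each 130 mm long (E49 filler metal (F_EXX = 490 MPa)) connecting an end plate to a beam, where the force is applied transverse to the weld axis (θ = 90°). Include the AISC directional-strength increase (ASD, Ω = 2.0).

R_n/Ω ≈ 324 kN

t_e = 0.707 × 8 = 5.656 mm; A_we = 5.656 × 260 = 1471 mm².
Directional factor: 1.0 + 0.5 sin^1.5(90°) = 1.5.
F_nw = 0.6 × 490 × 1.5 = 441 MPa.
R_n/Ω = (441 × 1471) / 2.0 × 10⁻³ = 324.3 kN.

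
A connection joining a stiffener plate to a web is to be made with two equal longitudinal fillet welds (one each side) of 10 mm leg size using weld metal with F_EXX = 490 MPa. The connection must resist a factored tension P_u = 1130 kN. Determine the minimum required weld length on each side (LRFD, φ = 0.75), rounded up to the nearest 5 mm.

Throat t_e = 0.707 × 10 = 7.07 mm.
φr_n = 0.75 × 0.6 × 490 × 7.07 × 10⁻³ = 1.559 kN/mm.
L_req = P_u / φr_n = 1130 / 1.559 = 724.9 mm total.
Per side: 724.9 / 2 = 362.4 mm.
Round up → use L = 365 mm on each side.

L = 365 mm on each side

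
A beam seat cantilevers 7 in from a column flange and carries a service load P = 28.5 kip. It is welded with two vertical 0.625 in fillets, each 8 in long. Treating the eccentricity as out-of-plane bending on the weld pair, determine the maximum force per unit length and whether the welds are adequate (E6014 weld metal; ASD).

f_max ≈ 9.52 kip/in; NOT adequate

E60XX → F_EXX = 60 ksi.
L_w = 2 × 8 = 16 in; section modulus (unit throat) S = 2 × L²/6 = 21.33 in².
Direct shear f_v = P/L_w = 28.5/16 = 1.781 kip/in.
Moment M = P × e = 28.5 × 7 = 199.5 kip·in; bending f_b = M/S = 9.352 kip/in.
f_max = √(f_v² + f_b²) = √(1.781² + 9.352²) = 9.52 kip/in.
r_n/Ω = (1/2.0) × 0.6 × 60 × (0.707 × 0.625) = 7.954 kip/in → NOT adequate.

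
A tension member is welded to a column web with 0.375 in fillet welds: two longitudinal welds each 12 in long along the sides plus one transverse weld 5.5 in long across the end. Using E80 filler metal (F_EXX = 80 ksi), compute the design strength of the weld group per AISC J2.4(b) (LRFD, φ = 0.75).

t_e = 0.707 × 0.375 = 0.2651 in.
R_nwl = 0.6 × 80 × 0.2651 × 24 = 305.4 kips (longitudinal, 2 welds).
R_nwt = 0.6 × 80 × 0.2651 × 5.5 = 69.99 kips (transverse, base value).
(i) R_nwl + R_nwt = 375.4 kips; (ii) 0.85 R_nwl + 1.5 R_nwt = 364.6 kips.
R_n = max = 375.4 kips [governs: (i)]; φR_n = 281.6 kips.

φR_n ≈ 282 kips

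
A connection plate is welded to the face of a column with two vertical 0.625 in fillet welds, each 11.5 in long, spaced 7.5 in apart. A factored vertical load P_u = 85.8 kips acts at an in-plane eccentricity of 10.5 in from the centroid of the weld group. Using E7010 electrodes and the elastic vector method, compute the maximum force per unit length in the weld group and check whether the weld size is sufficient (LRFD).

E70XX → F_EXX = 70 ksi.
Total weld length L_w = 23 in. Treat welds as unit-width lines.
Polar moment about centroid: J = 2[d³/12 + d(b/2)²] = 2[11.5³/12 + 11.5×3.75²] = 576.9 in³.
Direct shear f_v = P/L_w = 85.8 / 23 = 3.73 kip/in (vertical).
Torsion M = P·e = 85.8 × 10.5 = 900.9 kip·in.
Critical point at (x, y) = (3.75, 5.75) from centroid. f_tx = M·y/J = 8.979 kip/in; f_ty = M·x/J = 5.856 kip/in.
Resultant f_max = √[f_tx² + (f_v + f_ty)²] = √[8.979² + (3.73 + 5.856)²] = 13.13 kip/in.
Capacity per unit length: φr_n = 0.75 × 0.6 × 70 × (0.707 × 0.625) = 13.92 kip/in.
13.13 ≤ 13.92 → adequate.

f_max ≈ 13.1 kip/in; adequate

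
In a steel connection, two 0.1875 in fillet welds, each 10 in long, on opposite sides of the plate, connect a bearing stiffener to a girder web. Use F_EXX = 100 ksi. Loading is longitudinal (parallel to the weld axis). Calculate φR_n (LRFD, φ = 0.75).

φR_n ≈ 119 kips

Effective throat t_e = 0.707 × 0.1875 = 0.1326 in.
Total length L = 20 in; A_we = 0.1326 × 20 = 2.651 in².
F_nw = 0.6 F_EXX = 0.6 × 100 = 60 ksi.
φR_n = 0.75 × 60 × 2.651 = 119.3 kips.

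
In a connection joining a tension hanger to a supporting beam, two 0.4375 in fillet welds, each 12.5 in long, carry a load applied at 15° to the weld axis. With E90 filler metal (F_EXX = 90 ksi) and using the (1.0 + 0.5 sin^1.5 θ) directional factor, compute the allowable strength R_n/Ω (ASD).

t_e = 0.707 × 0.4375 = 0.3093 in; A_we = 0.3093 × 25 = 7.733 in².
Directional factor: 1.0 + 0.5 sin^1.5(15°) = 1.066.
F_nw = 0.6 × 90 × 1.066 = 57.56 ksi.
R_n/Ω = (57.56 × 7.733) / 2.0 = 222.5 kips.

R_n/Ω ≈ 223 kips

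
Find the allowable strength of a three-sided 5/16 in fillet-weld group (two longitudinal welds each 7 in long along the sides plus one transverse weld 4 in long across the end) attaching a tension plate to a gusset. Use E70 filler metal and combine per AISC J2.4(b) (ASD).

E70XX → F_EXX = 70 ksi.
t_e = 0.707 × 0.3125 = 0.2209 in.
R_nwl = 0.6 × 70 × 0.2209 × 14 = 129.9 kip (longitudinal, 2 welds).
R_nwt = 0.6 × 70 × 0.2209 × 4 = 37.12 kip (transverse, base value).
(i) R_nwl + R_nwt = 167 kip; (ii) 0.85 R_nwl + 1.5 R_nwt = 166.1 kip.
R_n = max = 167 kip [governs: (i)]; R_n/Ω = 83.51 kip.

R_n/Ω ≈ 83.5 kip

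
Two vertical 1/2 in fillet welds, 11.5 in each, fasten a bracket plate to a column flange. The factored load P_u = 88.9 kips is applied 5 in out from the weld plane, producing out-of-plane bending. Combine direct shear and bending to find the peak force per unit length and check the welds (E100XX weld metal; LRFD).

f_max ≈ 10.8 kip/in; adequate

E100XX → F_EXX = 100 ksi.
L_w = 2 × 11.5 = 23 in; section modulus (unit throat) S = 2 × L²/6 = 44.08 in².
Direct shear f_v = P/L_w = 88.9/23 = 3.865 kip/in.
Moment M = P × e = 88.9 × 5 = 444.5 kip·in; bending f_b = M/S = 10.08 kip/in.
f_max = √(f_v² + f_b²) = √(3.865² + 10.08²) = 10.8 kip/in.
φr_n = 0.75 × 0.6 × 100 × (0.707 × 0.5) = 15.91 kip/in → adequate.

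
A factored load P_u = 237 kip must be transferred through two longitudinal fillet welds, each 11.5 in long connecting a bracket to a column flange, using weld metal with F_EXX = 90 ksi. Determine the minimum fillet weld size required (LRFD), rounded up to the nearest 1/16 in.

w = 3/8 in

Total weld length L = 23 in.
Required throat t_e = P_u / (φ × 0.6 F_EXX × L) = 237 / (0.75 × 0.6 × 90 × 23) = 0.2544 in.
Required leg w = t_e / 0.707 = 0.3599 in → use 3/8 in.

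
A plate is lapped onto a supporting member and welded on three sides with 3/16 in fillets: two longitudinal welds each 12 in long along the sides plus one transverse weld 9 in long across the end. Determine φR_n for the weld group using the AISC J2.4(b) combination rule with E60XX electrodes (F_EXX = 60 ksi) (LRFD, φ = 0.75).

φR_n ≈ 121 kips

t_e = 0.707 × 0.1875 = 0.1326 in.
R_nwl = 0.6 × 60 × 0.1326 × 24 = 114.5 kips (longitudinal, 2 welds).
R_nwt = 0.6 × 60 × 0.1326 × 9 = 42.95 kips (transverse, base value).
(i) R_nwl + R_nwt = 157.5 kips; (ii) 0.85 R_nwl + 1.5 R_nwt = 161.8 kips.
R_n = max = 161.8 kips [governs: (ii)]; φR_n = 121.3 kips.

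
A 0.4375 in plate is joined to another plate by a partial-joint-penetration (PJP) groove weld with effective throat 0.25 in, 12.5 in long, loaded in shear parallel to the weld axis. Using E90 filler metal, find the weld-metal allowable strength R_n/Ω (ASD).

E90XX → F_EXX = 90 ksi.
Effective throat (given) t_e = 0.25 in.
A_we = 0.25 × 12.5 = 3.125 in².
F_nw = 0.6 F_EXX = 54 ksi.
R_n/Ω = (54 × 3.125) / 2.0 = 84.38 kips.

R_n/Ω ≈ 84.4 kips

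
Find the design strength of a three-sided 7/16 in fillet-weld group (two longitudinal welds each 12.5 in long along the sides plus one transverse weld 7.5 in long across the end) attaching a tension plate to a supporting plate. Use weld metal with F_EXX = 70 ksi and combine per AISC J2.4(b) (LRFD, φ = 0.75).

φR_n ≈ 317 kip

t_e = 0.707 × 0.4375 = 0.3093 in.
R_nwl = 0.6 × 70 × 0.3093 × 25 = 324.8 kip (longitudinal, 2 welds).
R_nwt = 0.6 × 70 × 0.3093 × 7.5 = 97.43 kip (transverse, base value).
(i) R_nwl + R_nwt = 422.2 kip; (ii) 0.85 R_nwl + 1.5 R_nwt = 422.2 kip.
R_n = max = 422.2 kip [governs: (ii)]; φR_n = 316.7 kip.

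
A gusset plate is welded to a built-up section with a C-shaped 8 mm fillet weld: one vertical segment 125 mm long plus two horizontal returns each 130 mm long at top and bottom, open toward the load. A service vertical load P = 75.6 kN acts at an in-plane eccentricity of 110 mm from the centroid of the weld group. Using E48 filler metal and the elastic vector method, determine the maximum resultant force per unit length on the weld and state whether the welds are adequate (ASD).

E48XX → F_EXX = 480 MPa.
Total weld length L_w = 385 mm. Treat welds as unit-width lines.
Centroid: x̄ = 2×130×65 / 385 = 43.9 mm from the vertical weld.
Polar moment about centroid: J = I_x + I_y = [125³/12 + 2×130×62.5²] + [125×43.9² + 2(130³/12 + 130×21.1²)] = 1901000 mm³.
Direct shear f_v = P/L_w = 75.6×10³ / 385 = 196.4 N/mm (vertical).
Torsion M = P·e = 75.6×10³ × 110 = 8316000 N·mm.
Critical point at (x, y) = (86.1, 62.5) from centroid. f_tx = M·y/J = 273.4 N/mm; f_ty = M·x/J = 376.6 N/mm.
Resultant f_max = √[f_tx² + (f_v + f_ty)²] = √[273.4² + (196.4 + 376.6)²] = 634.9 N/mm.
Capacity per unit length: r_n/Ω = (1/2.0) × 0.6 × 480 × (0.707 × 8) = 814.5 N/mm.
634.9 ≤ 814.5 → adequate.

f_max ≈ 635 N/mm; adequate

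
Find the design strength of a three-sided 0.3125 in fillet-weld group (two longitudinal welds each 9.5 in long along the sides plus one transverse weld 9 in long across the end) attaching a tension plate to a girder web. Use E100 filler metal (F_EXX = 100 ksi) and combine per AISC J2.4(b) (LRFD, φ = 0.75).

t_e = 0.707 × 0.3125 = 0.2209 in.
R_nwl = 0.6 × 100 × 0.2209 × 19 = 251.9 kip (longitudinal, 2 welds).
R_nwt = 0.6 × 100 × 0.2209 × 9 = 119.3 kip (transverse, base value).
(i) R_nwl + R_nwt = 371.2 kip; (ii) 0.85 R_nwl + 1.5 R_nwt = 393 kip.
R_n = max = 393 kip [governs: (ii)]; φR_n = 294.8 kip.

φR_n ≈ 295 kip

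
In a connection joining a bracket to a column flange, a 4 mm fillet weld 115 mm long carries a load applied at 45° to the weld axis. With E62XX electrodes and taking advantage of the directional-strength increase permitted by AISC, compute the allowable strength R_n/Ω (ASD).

R_n/Ω ≈ 78.5 kN

E62XX → F_EXX = 620 MPa.
t_e = 0.707 × 4 = 2.828 mm; A_we = 2.828 × 115 = 325.2 mm².
Directional factor: 1.0 + 0.5 sin^1.5(45°) = 1.297.
F_nw = 0.6 × 620 × 1.297 = 482.6 MPa.
R_n/Ω = (482.6 × 325.2) / 2.0 × 10⁻³ = 78.47 kN.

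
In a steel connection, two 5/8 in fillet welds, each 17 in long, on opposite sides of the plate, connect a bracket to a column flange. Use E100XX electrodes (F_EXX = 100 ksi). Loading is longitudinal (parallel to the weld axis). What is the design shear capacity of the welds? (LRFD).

Effective throat t_e = 0.707 × 0.625 = 0.4419 in.
Total length L = 34 in; A_we = 0.4419 × 34 = 15.02 in².
F_nw = 0.6 F_EXX = 0.6 × 100 = 60 ksi.
φR_n = 0.75 × 60 × 15.02 = 676.1 kips.

φR_n ≈ 676 kips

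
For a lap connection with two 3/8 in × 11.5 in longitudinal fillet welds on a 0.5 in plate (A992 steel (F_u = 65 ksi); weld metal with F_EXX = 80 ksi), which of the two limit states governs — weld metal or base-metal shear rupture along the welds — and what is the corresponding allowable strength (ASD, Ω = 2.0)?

t_e = 0.707 × 0.375 = 0.2651 in; L = 23 in.
Weld metal: R_n/Ω = (1/2.0) × 0.6 × 80 × 0.2651 × 23 = 146.3 kips.
Base metal (shear rupture): R_n/Ω = (1/2.0) × 0.6 × 65 × 0.5 × 23 = 224.2 kips.
Governing: weld metal.

R_n/Ω ≈ 146 kips (weld metal governs)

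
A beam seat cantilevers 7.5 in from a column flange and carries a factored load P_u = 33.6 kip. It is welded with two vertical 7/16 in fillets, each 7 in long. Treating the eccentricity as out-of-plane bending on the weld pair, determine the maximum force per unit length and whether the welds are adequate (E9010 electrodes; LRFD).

f_max ≈ 15.6 kip/in; NOT adequate

E90XX → F_EXX = 90 ksi.
L_w = 2 × 7 = 14 in; section modulus (unit throat) S = 2 × L²/6 = 16.33 in².
Direct shear f_v = P/L_w = 33.6/14 = 2.4 kip/in.
Moment M = P × e = 33.6 × 7.5 = 252 kip·in; bending f_b = M/S = 15.43 kip/in.
f_max = √(f_v² + f_b²) = √(2.4² + 15.43²) = 15.61 kip/in.
φr_n = 0.75 × 0.6 × 90 × (0.707 × 0.4375) = 12.53 kip/in → NOT adequate.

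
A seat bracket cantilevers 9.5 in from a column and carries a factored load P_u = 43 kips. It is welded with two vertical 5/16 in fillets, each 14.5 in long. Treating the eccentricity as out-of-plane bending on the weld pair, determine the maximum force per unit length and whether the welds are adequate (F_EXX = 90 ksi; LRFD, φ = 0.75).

L_w = 2 × 14.5 = 29 in; section modulus (unit throat) S = 2 × L²/6 = 70.08 in².
Direct shear f_v = P/L_w = 43/29 = 1.483 kip/in.
Moment M = P × e = 43 × 9.5 = 408.5 kip·in; bending f_b = M/S = 5.829 kip/in.
f_max = √(f_v² + f_b²) = √(1.483² + 5.829²) = 6.014 kip/in.
φr_n = 0.75 × 0.6 × 90 × (0.707 × 0.3125) = 8.948 kip/in → adequate.

f_max ≈ 6.01 kip/in; adequate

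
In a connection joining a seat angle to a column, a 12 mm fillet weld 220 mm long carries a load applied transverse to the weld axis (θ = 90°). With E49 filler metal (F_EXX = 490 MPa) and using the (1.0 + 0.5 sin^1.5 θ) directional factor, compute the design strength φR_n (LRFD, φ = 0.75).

t_e = 0.707 × 12 = 8.484 mm; A_we = 8.484 × 220 = 1866 mm².
Directional factor: 1.0 + 0.5 sin^1.5(90°) = 1.5.
F_nw = 0.6 × 490 × 1.5 = 441 MPa.
φR_n = 0.75 × 441 × 1866 × 10⁻³ = 617.3 kN.

φR_n ≈ 617 kN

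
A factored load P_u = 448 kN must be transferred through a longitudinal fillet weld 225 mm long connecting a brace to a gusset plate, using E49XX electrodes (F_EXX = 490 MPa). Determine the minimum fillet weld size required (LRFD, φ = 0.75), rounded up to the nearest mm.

Total weld length L = 225 mm.
Required throat t_e = P_u / (φ × 0.6 F_EXX × L) = 448 / (0.75 × 0.6 × 490 × 225 × 10⁻³) = 9.03 mm.
Required leg w = t_e / 0.707 = 12.77 mm → use 13 mm.

w = 13 mm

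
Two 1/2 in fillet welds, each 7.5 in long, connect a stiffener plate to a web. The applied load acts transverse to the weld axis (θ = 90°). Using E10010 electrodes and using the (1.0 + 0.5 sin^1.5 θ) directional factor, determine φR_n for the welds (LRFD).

φR_n ≈ 358 kip

E100XX → F_EXX = 100 ksi.
t_e = 0.707 × 0.5 = 0.3535 in; A_we = 0.3535 × 15 = 5.302 in².
Directional factor: 1.0 + 0.5 sin^1.5(90°) = 1.5.
F_nw = 0.6 × 100 × 1.5 = 90 ksi.
φR_n = 0.75 × 90 × 5.302 = 357.9 kip.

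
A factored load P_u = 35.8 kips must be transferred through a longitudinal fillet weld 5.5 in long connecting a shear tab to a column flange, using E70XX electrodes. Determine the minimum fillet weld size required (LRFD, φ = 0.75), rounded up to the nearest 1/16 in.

w = 5/16 in

E70XX → F_EXX = 70 ksi.
Total weld length L = 5.5 in.
Required throat t_e = P_u / (φ × 0.6 F_EXX × L) = 35.8 / (0.75 × 0.6 × 70 × 5.5) = 0.2066 in.
Required leg w = t_e / 0.707 = 0.2923 in → use 5/16 in.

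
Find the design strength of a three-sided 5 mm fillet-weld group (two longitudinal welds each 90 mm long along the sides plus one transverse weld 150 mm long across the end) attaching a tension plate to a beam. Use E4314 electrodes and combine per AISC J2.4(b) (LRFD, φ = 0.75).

E43XX → F_EXX = 430 MPa.
t_e = 0.707 × 5 = 3.535 mm.
R_nwl = 0.6 × 430 × 3.535 × 180 × 10⁻³ = 164.2 kN (longitudinal, 2 welds).
R_nwt = 0.6 × 430 × 3.535 × 150 × 10⁻³ = 136.8 kN (transverse, base value).
(i) R_nwl + R_nwt = 301 kN; (ii) 0.85 R_nwl + 1.5 R_nwt = 344.7 kN.
R_n = max = 344.7 kN [governs: (ii)]; φR_n = 258.6 kN.

φR_n ≈ 259 kN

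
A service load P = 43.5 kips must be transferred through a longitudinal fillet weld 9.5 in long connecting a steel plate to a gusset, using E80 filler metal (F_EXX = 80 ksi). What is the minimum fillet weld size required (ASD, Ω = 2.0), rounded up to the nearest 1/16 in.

w = 5/16 in

Total weld length L = 9.5 in.
Required throat t_e = P × Ω / (0.6 F_EXX × L) = 43.5 × 2.0 / (0.6 × 80 × 9.5) = 0.1908 in.
Required leg w = t_e / 0.707 = 0.2699 in → use 5/16 in.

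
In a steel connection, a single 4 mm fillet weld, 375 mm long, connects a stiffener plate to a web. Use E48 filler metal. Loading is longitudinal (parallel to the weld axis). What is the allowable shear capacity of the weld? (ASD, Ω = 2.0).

E48XX → F_EXX = 480 MPa.
Effective throat t_e = 0.707 × 4 = 2.828 mm.
Total length L = 375 mm; A_we = 2.828 × 375 = 1060 mm².
F_nw = 0.6 F_EXX = 0.6 × 480 = 288 MPa.
R_n = 288 × 1060 × 10⁻³ = 305.4 kN; R_n/Ω = 305.4/2.0 = 152.7 kN.

R_n/Ω ≈ 153 kN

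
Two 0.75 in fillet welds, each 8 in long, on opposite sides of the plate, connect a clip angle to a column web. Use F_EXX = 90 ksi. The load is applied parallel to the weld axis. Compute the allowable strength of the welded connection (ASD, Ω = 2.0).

R_n/Ω ≈ 229 kip

Effective throat t_e = 0.707 × 0.75 = 0.5302 in.
Total length L = 16 in; A_we = 0.5302 × 16 = 8.484 in².
F_nw = 0.6 F_EXX = 0.6 × 90 = 54 ksi.
R_n = 54 × 8.484 = 458.1 kip; R_n/Ω = 458.1/2.0 = 229.1 kip.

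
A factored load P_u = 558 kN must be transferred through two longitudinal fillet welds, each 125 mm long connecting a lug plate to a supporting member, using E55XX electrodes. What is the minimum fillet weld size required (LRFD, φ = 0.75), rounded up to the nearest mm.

E55XX → F_EXX = 550 MPa.
Total weld length L = 250 mm.
Required throat t_e = P_u / (φ × 0.6 F_EXX × L) = 558 / (0.75 × 0.6 × 550 × 250 × 10⁻³) = 9.018 mm.
Required leg w = t_e / 0.707 = 12.76 mm → use 13 mm.

w = 13 mm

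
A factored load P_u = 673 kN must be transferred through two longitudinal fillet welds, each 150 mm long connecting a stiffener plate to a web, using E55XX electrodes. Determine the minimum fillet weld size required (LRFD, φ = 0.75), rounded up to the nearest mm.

E55XX → F_EXX = 550 MPa.
Total weld length L = 300 mm.
Required throat t_e = P_u / (φ × 0.6 F_EXX × L) = 673 / (0.75 × 0.6 × 550 × 300 × 10⁻³) = 9.064 mm.
Required leg w = t_e / 0.707 = 12.82 mm → use 13 mm.

w = 13 mm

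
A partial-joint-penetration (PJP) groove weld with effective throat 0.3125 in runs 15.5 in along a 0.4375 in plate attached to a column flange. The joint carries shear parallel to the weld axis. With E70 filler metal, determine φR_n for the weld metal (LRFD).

E70XX → F_EXX = 70 ksi.
Effective throat (given) t_e = 0.3125 in.
A_we = 0.3125 × 15.5 = 4.844 in².
F_nw = 0.6 F_EXX = 42 ksi.
φR_n = 0.75 × 42 × 4.844 = 152.6 kip.

φR_n ≈ 153 kip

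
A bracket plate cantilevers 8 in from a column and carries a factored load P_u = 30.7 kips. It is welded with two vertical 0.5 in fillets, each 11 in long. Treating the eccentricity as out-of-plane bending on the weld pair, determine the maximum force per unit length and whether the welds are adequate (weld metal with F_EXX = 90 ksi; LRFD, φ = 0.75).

L_w = 2 × 11 = 22 in; section modulus (unit throat) S = 2 × L²/6 = 40.33 in².
Direct shear f_v = P/L_w = 30.7/22 = 1.395 kip/in.
Moment M = P × e = 30.7 × 8 = 245.6 kip·in; bending f_b = M/S = 6.089 kip/in.
f_max = √(f_v² + f_b²) = √(1.395² + 6.089²) = 6.247 kip/in.
φr_n = 0.75 × 0.6 × 90 × (0.707 × 0.5) = 14.32 kip/in → adequate.

f_max ≈ 6.25 kip/in; adequate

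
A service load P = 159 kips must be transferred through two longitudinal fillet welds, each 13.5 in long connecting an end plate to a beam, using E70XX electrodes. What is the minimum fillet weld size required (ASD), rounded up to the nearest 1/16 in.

w = 7/16 in

E70XX → F_EXX = 70 ksi.
Total weld length L = 27 in.
Required throat t_e = P × Ω / (0.6 F_EXX × L) = 159 × 2.0 / (0.6 × 70 × 27) = 0.2804 in.
Required leg w = t_e / 0.707 = 0.3966 in → use 7/16 in.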